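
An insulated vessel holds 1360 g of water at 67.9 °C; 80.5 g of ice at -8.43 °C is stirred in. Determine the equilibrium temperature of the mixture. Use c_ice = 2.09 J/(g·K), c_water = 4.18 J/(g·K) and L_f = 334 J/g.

Conservation of energy gives ΣQ = 0:
warm ice to 0 °C: 80.5×2.09×(0 − (-8.43)) = 1418.3; melt ice: 80.5×334 = 26887; warm the meltwater: 336.49 T; water: 5684.8(T − 67.9)
6021.3 T = 385998 − 28305 = 357693
T ≈ 59.40 °C. Since T > 0 °C, the all-ice-melts assumption holds.

T_f ≈ 59.4 °C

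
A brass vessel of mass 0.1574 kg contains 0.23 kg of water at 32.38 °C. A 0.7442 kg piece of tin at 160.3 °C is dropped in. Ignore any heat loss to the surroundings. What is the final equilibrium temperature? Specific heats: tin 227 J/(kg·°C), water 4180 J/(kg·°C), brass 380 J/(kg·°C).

T_f ≈ 50.5 °C

Energy conservation, ΣQ = 0:
0.7442*227*(T − 160.3) + 0.23*4180*(T − 32.38) + 0.1574*380*(T − 32.38) = 0
168.93(T − 160.3) + 961.4(T − 32.38) + 59.81(T − 32.38) = 0
1190.1 T = 60147
T = 60147/1190.1 ≈ 50.54 °C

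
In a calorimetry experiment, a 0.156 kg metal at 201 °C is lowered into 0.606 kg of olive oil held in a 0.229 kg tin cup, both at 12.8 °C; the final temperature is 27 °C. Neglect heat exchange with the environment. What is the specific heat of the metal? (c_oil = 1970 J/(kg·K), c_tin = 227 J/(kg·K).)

c ≈ 652 J/(kg·K)

Let T be the final temperature. ΣQ_i = 0:
0.156·c·(27 − 201) + 0.606·1970·(27 − 12.8) + 0.229·227·(27 − 12.8) = 0
-27.14 c = -17690
c = -17690/-27.14 ≈ 651.7 J/(kg·K)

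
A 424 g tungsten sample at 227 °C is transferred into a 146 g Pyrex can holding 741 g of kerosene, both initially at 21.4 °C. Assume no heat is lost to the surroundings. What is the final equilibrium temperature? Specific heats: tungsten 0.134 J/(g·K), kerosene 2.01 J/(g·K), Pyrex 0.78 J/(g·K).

T_f ≈ 28.4 °C

Conservation of energy gives ΣQ = 0:
424×0.134×(T − 227) + 741×2.01×(T − 21.4) + 146×0.78×(T − 21.4) = 0
1660.1 T = 47208
T = 47208/1660.1 ≈ 28.44 °C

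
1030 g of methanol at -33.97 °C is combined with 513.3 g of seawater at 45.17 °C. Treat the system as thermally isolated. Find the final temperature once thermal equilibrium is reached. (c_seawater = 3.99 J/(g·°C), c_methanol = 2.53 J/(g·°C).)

T_f ≈ 0.9 °C

Conservation of energy gives ΣQ = 0:
513.3*3.99*(T − 45.17) + 1030*2.53*(T − (-33.97)) = 0
2048.1(T − 45.17) + 2605.9(T − (-33.97)) = 0
4654 T = 3988.8
T ≈ 0.86 °C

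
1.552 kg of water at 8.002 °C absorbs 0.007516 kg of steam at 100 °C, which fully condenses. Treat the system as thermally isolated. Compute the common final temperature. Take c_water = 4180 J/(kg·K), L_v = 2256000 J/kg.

T_f ≈ 11.0 °C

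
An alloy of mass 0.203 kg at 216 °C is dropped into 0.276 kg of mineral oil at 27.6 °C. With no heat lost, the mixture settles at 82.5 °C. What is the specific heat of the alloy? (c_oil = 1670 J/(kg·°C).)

c ≈ 934 J/(kg·°C)

Energy conservation, ΣQ = 0:
0.203·c·(82.5 − 216) + 0.276·1670·(82.5 − 27.6) = 0
-27.1 c = -25305
c = -25305/-27.1 ≈ 933.7 J/(kg·°C)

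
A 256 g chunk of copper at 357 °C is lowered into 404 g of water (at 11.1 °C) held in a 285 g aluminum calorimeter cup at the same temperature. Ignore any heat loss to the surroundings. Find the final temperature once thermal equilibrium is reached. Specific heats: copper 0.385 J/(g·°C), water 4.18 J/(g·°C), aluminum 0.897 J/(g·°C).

T_f ≈ 27.8 °C

Let T be the final temperature. ΣQ_i = 0:
256·0.385·(T − 357) + 404·4.18·(T − 11.1) + 285·0.897·(T − 11.1) = 0
98.56(T − 357) + 1688.7(T − 11.1) + 255.65(T − 11.1) = 0
2042.9 T = 56768
T = 56768/2042.9 ≈ 27.79 °C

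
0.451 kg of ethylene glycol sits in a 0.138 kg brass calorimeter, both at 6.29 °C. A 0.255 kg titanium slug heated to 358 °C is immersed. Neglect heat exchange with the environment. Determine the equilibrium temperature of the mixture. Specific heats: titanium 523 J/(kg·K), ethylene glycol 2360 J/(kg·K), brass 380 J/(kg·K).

T_f ≈ 43.8 °C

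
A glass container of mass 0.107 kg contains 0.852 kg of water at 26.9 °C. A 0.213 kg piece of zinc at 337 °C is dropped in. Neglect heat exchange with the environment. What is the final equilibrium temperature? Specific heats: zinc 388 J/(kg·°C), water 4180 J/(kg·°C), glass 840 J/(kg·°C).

Setting the total heat transfer to zero:
0.213×388×(T − 337) + 0.852×4180×(T − 26.9) + 0.107×840×(T − 26.9) = 0
82.64(T − 337) + 3561.4(T − 26.9) + 89.88(T − 26.9) = 0
(82.64 + 3561.4 + 89.88) T = 82.64×337 + 3561.4×26.9 + 89.88×26.9
T = 126069 / 3733.9 = 33.8 °C

T_f ≈ 33.8 °C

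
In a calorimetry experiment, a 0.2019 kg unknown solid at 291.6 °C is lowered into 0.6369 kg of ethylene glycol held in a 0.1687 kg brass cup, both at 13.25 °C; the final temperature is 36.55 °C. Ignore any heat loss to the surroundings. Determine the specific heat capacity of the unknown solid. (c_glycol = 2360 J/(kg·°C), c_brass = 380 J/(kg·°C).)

c ≈ 709 J/(kg·°C)

Heat gained plus heat lost sum to zero:
0.2019×c×(36.55 − 291.6) + 0.6369×2360×(36.55 − 13.25) + 0.1687×380×(36.55 − 13.25) = 0
-51.49 c = -36516
c = -36516/-51.49 ≈ 709.1 J/(kg·°C)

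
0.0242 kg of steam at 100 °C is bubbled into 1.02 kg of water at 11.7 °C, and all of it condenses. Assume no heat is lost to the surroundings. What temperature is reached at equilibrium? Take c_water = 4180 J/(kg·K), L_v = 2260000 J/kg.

T_f ≈ 26.3 °C

Setting the total heat transfer to zero:
steam→water at 100 °C releases m L_v = 0.0242·2260000 = 54692
  condensate cools 100→T: 0.0242·4180·(T − 100) = 101.16(T − 100)
  original water: 4263.6(T − 11.7)
4364.8 T = 54692 + 10116 + 49884 = 114692
T ≈ 26.28 °C, under the boiling point, so the assumption holds.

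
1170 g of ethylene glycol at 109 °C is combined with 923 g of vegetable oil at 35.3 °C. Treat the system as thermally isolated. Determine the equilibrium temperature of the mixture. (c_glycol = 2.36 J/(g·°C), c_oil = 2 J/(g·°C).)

T_f ≈ 79.5 °C

Taking heat into each body as positive, Σ m c ΔT = 0:
1170*2.36*(T − 109) + 923*2*(T − 35.3) = 0
(2761.2 + 1846) T = 2761.2*109 + 1846*35.3
T = 366135 / 4607.2 = 79.5 °C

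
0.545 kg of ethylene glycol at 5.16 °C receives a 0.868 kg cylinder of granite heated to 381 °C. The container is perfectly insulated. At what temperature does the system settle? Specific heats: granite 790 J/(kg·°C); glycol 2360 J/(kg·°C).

T_f ≈ 135.9 °C

Heat lost by the granite equals heat gained by the glycol:
0.868×790×(381 − T) = 0.545×2360×(T − 5.16)
685.72(381 − T) = 1286.2(T − 5.16)
1971.9 T = 267896  ⇒  T ≈ 135.86 °C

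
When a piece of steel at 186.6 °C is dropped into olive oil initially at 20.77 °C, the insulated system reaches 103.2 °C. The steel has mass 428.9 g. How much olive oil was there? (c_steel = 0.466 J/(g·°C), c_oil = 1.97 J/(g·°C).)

m ≈ 103 g

|Q_steel| = |Q_oil|:
428.9·0.466·(186.6 − 103.2) = m·1.97·(103.2 − 20.77)
162.39 m = 16669  ⇒  m ≈ 102.6 g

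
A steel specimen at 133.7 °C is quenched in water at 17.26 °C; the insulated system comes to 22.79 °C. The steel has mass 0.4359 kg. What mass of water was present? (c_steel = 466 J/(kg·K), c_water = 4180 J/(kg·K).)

Heat lost by the steel = heat gained by the water:
0.4359·466·(133.7 − 22.79) = m·4180·(22.79 − 17.26)
23115 m = 22529  ⇒  m ≈ 0.9746 kg

m ≈ 0.975 kg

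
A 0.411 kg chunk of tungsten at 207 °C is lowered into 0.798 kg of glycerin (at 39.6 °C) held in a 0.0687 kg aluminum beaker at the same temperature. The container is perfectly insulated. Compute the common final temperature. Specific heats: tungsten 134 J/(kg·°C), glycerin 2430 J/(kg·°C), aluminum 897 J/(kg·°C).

Heat gained plus heat lost sum to zero:
0.411×134×(T − 207) + 0.798×2430×(T − 39.6) + 0.0687×897×(T − 39.6) = 0
55.07(T − 207) + 1939.1(T − 39.6) + 61.62(T − 39.6) = 0
(55.07 + 1939.1 + 61.62) T = 55.07×207 + 1939.1×39.6 + 61.62×39.6
T = 90631/2055.8 ≈ 44.08 °C

T_f ≈ 44.1 °C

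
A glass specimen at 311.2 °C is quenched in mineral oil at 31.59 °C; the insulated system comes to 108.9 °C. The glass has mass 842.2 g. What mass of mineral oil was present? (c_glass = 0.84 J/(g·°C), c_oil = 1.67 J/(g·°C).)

Conservation of energy gives ΣQ = 0:
842.2·0.84·(108.9 − 311.2) + m·1.67·(108.9 − 31.59) = 0
129.11 m = 143117
m = 143117/129.11 ≈ 1109 g

m ≈ 1110 g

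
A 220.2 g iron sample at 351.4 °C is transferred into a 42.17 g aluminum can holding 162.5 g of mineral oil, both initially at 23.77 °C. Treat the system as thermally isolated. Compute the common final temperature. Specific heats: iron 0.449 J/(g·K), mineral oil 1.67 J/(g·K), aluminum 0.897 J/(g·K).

T_f ≈ 103.2 °C

Taking heat into each body as positive, Σ m c ΔT = 0:
220.2·0.449·(T − 351.4) + 162.5·1.67·(T − 23.77) + 42.17·0.897·(T − 23.77) = 0
98.87(T − 351.4) + 271.38(T − 23.77) + 37.83(T − 23.77) = 0
408.07 T = 42093
T ≈ 103.15 °C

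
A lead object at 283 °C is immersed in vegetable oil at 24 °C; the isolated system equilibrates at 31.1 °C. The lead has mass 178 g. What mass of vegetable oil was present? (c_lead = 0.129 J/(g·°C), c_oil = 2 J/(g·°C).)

m ≈ 407 g

Conservation of energy gives ΣQ = 0:
178·0.129·(31.1 − 283) + m·2·(31.1 − 24) = 0
14.2 m = 5784.1
m = 5784.1/14.2 ≈ 407.3 g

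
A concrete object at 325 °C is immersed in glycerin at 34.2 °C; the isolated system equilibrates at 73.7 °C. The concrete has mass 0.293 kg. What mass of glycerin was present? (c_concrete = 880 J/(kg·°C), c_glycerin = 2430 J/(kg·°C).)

m ≈ 0.675 kg

Energy conservation, ΣQ = 0:
0.293×880×(73.7 − 325) + m×2430×(73.7 − 34.2) = 0
95985 m = 64795
m = 64795/95985 ≈ 0.6751 kg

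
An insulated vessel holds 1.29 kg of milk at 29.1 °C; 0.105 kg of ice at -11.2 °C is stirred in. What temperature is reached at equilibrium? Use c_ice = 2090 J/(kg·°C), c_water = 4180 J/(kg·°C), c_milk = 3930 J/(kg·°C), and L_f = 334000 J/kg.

T_f ≈ 20.0 °C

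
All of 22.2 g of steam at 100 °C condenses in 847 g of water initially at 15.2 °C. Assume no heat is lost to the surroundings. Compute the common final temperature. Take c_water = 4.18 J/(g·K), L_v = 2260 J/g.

T_f ≈ 31.2 °C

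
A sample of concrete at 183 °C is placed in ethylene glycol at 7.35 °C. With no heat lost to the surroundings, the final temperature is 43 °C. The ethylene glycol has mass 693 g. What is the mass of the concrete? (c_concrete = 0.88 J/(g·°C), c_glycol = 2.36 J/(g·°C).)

m ≈ 473 g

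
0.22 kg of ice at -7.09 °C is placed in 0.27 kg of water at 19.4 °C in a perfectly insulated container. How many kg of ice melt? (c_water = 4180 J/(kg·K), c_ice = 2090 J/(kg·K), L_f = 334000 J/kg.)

m_melted ≈ 0.0558 kg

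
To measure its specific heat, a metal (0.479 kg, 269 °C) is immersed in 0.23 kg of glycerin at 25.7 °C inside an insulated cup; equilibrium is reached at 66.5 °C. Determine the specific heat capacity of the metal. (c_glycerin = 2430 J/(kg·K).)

c ≈ 235 J/(kg·K)

Heat lost by the metal = heat gained by the glycerin:
0.479·c·(269 − 66.5) = 0.23·2430·(66.5 − 25.7)
97 c = 22803  ⇒  c ≈ 235.1 J/(kg·K)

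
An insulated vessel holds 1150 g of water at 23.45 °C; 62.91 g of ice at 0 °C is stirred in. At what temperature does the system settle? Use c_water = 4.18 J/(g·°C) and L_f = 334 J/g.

T_f ≈ 18.1 °C

Net heat exchanged in the isolated system is zero:
melt ice: 62.91×334 = 21012
  meltwater 0→T: 62.91×4.18×T = 262.96 T
  water: 4807(T − 23.45)
5070 T = 112724 − 21012 = 91712
T ≈ 18.09 °C — above 0 °C, consistent with complete melting.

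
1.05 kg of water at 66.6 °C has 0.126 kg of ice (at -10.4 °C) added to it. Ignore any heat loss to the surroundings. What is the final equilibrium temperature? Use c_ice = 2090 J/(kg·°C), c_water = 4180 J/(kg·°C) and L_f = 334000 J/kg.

Energy conservation, ΣQ = 0:
ice -10.4→0 °C: 0.126×2090×10.4 = 2738.7; latent heat to melt: 0.126×334000 = 42084; meltwater 0→T: 0.126×4180×T = 526.68 T; water cools: 1.05×4180×(T − 66.6) = 4389(T − 66.6)
4915.7 T = 292307 − 44823 = 247485
T ≈ 50.35 °C (positive, so assuming full melt was valid).

T_f ≈ 50.3 °C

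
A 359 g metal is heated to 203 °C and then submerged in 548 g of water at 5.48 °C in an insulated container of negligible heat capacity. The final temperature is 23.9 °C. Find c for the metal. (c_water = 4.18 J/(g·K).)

c ≈ 0.656 J/(g·K)

Energy conservation, ΣQ = 0:
359·c·(23.9 − 203) + 548·4.18·(23.9 − 5.48) = 0
-64297 c = -42194
c = -42194/-64297 ≈ 0.6562 J/(g·K)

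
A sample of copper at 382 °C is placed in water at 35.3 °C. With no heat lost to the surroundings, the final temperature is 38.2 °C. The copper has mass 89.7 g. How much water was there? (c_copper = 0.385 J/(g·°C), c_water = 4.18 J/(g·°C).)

m ≈ 979 g

|Q_copper| = |Q_water|:
89.7·0.385·(382 − 38.2) = m·4.18·(38.2 − 35.3)
12.12 m = 11873  ⇒  m ≈ 979.5 g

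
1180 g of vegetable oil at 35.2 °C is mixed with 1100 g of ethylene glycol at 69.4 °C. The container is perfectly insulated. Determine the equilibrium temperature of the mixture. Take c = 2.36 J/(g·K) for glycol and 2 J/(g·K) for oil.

Conservation of energy gives ΣQ = 0:
1100×2.36×(T − 69.4) + 1180×2×(T − 35.2) = 0
2596(T − 69.4) + 2360(T − 35.2) = 0
(2596 + 2360) T = 2596×69.4 + 2360×35.2
T ≈ 53.11 °C

T_f ≈ 53.1 °C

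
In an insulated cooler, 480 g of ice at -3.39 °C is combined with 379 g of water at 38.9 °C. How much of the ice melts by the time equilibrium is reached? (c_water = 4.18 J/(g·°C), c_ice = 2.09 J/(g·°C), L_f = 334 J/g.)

m_melted ≈ 174 g

Cooling the water to 0 °C releases 379·4.18·38.9 = 61626 J.
Of that, 480·2.09·3.39 = 3400.8 J goes to bring the ice to 0 °C, leaving 58225 J.
Melting all 480 g of ice would need 480·334 = 160320 J.
Since 58225 < 160320 J, not all the ice melts; equilibrium is at 0 °C.
m_melt = 58225 / L_f = 174.3 g.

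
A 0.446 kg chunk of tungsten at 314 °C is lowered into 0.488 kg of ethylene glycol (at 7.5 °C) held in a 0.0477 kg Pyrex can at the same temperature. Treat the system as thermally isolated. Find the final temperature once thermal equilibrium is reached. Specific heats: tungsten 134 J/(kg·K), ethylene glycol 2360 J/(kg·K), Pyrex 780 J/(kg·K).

T_f ≈ 22.2 °C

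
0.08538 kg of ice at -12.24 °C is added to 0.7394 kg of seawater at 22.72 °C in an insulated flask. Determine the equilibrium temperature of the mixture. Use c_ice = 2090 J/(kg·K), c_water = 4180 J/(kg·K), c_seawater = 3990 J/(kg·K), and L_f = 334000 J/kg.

Energy conservation, ΣQ = 0:
ice -12.24→0 °C: 0.08538·2090·12.24 = 2184.2
  latent heat to melt: 0.08538·334000 = 28517
  warm the meltwater: 356.89 T
  seawater: 2950.2(T − 22.72)
3307.1 T = 67029 − 30701 = 36328
T ≈ 10.98 °C. Since T > 0 °C, the all-ice-melts assumption holds.

T_f ≈ 11.0 °C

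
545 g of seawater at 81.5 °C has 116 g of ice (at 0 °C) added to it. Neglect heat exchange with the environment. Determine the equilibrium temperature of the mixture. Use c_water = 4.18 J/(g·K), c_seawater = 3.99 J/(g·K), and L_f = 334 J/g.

Heat gained plus heat lost sum to zero:
latent heat to melt: 116×334 = 38744; meltwater 0→T: 116×4.18×T = 484.88 T; seawater cools: 545×3.99×(T − 81.5) = 2174.6(T − 81.5)
2659.4 T = 177226 − 38744 = 138482
T ≈ 52.07 °C — above 0 °C, consistent with complete melting.

T_f ≈ 52.1 °C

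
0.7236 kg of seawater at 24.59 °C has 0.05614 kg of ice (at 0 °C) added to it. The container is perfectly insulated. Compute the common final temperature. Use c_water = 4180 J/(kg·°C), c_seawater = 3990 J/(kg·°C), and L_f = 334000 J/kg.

T_f ≈ 16.7 °C

Heat gained plus heat lost sum to zero:
latent heat to melt: 0.05614·334000 = 18751; warm the meltwater: 234.67 T; seawater cools: 0.7236·3990·(T − 24.59) = 2887.2(T − 24.59)
3121.8 T = 70995 − 18751 = 52245
T ≈ 16.74 °C — above 0 °C, consistent with complete melting.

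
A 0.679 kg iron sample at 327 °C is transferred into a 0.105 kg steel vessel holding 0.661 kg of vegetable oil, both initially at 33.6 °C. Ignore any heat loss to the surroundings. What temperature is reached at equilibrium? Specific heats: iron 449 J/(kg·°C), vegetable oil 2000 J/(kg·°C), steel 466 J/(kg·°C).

T_f = Σ m_i c_i T_i / Σ m_i c_i:
T_f = (304.87·327 + 1322·33.6 + 48.93·33.6) / (304.87 + 1322 + 48.93)
    = 145756 / 1675.8 ≈ 86.98 °C

T_f ≈ 87.0 °C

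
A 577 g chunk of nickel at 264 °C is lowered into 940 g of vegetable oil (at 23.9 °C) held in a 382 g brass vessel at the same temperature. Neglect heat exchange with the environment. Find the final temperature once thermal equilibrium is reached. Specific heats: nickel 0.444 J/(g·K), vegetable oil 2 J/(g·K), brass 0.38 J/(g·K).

T_f ≈ 50.9 °C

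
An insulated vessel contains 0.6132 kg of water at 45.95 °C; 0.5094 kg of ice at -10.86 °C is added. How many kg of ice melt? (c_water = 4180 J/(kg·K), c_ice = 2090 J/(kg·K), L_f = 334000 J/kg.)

Cooling the water to 0 °C releases 0.6132×4180×45.95 = 117778 J.
Of that, 0.5094×2090×10.86 = 11562 J goes to bring the ice to 0 °C, leaving 106216 J.
Fully melting the ice requires m_ice L_f = 0.5094×334000 = 170140 J.
That's not enough to melt it all — equilibrium is at 0 °C with ice remaining.
m_melted×334000 = 106216  ⇒  m_melted ≈ 0.318 kg.

m_melted ≈ 0.318 kg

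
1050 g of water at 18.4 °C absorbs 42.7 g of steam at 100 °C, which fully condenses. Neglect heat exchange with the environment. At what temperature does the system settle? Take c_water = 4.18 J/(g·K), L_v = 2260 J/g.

T_f ≈ 42.7 °C

Energy conservation, ΣQ = 0:
condense steam: −42.7×2260 = −96502
  condensate cools 100→T: 42.7×4.18×(T − 100) = 178.49(T − 100)
  water warms: 1050×4.18×(T − 18.4) = 4389(T − 18.4)
4567.5 T = 96502 + 17849 + 80758 = 195108
T ≈ 42.72 °C — below 100 °C, confirming all the steam condensed.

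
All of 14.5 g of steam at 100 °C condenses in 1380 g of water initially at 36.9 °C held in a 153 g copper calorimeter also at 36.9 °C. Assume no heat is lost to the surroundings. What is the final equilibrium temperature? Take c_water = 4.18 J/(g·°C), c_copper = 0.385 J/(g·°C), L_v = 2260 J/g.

T_f ≈ 43.1 °C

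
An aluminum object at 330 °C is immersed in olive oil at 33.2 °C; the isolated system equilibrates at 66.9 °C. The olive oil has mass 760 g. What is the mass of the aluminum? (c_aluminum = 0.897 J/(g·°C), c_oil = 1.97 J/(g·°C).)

m ≈ 214 g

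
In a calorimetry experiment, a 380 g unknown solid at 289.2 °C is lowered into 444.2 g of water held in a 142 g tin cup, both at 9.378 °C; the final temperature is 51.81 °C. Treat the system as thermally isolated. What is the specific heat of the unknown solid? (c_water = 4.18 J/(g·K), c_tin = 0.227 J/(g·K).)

c ≈ 0.889 J/(g·K)

Let T be the final temperature. ΣQ_i = 0:
380·c·(51.81 − 289.2) + 444.2·4.18·(51.81 − 9.378) + 142·0.227·(51.81 − 9.378) = 0
-90208 c = -80154
c = -80154/-90208 ≈ 0.8885 J/(g·K)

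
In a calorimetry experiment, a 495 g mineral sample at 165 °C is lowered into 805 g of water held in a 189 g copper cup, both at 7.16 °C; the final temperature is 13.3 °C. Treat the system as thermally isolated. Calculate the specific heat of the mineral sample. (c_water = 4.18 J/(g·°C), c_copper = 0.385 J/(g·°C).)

c ≈ 0.281 J/(g·°C)

Setting the total heat transfer to zero:
495·c·(13.3 − 165) + 805·4.18·(13.3 − 7.16) + 189·0.385·(13.3 − 7.16) = 0
-75092 c = -21107
c = -21107/-75092 ≈ 0.2811 J/(g·°C)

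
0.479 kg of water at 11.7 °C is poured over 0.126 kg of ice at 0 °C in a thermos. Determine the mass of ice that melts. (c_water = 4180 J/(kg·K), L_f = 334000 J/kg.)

Heat available from the water dropping to 0 °C: 0.479·4180·11.7 = 23426 J.
Fully melting the ice requires m_ice L_f = 0.126·334000 = 42084 J.
That's not enough to melt it all — equilibrium is at 0 °C with ice remaining.
m_melted·334000 = 23426  ⇒  m_melted ≈ 0.07014 kg.

m_melted ≈ 0.0701 kg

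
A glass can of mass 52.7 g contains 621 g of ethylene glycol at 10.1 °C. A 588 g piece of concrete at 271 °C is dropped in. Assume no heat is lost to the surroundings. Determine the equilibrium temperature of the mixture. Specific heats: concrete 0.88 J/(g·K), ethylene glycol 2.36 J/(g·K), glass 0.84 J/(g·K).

Conservation of energy gives ΣQ = 0:
588*0.88*(T − 271) + 621*2.36*(T − 10.1) + 52.7*0.84*(T − 10.1) = 0
2027.3 T = 155476
T = 155476 / 2027.3 = 76.7 °C

T_f ≈ 76.7 °C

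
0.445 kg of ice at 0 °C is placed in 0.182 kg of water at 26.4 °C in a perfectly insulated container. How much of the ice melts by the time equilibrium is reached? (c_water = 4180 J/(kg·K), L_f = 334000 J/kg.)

Heat available from the water dropping to 0 °C: 0.182×4180×26.4 = 20084 J.
Fully melting the ice requires m_ice L_f = 0.445×334000 = 148630 J.
That's not enough to melt it all — equilibrium is at 0 °C with ice remaining.
m_melt = 20084 / L_f = 0.06013 kg.

m_melted ≈ 0.0601 kg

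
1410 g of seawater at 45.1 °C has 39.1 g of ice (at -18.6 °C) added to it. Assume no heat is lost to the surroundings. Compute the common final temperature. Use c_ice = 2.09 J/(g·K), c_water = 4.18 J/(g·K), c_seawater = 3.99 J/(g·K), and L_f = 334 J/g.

Sum of m c ΔT and latent-heat terms is zero:
ice -18.6→0 °C: 39.1·2.09·18.6 = 1520
  fusion: m_ice L_f = 39.1·334 = 13059
  warm the meltwater: 163.44 T
  seawater: 5625.9(T − 45.1)
5789.3 T = 253728 − 14579 = 239149
T ≈ 41.31 °C. Since T > 0 °C, the all-ice-melts assumption holds.

T_f ≈ 41.3 °C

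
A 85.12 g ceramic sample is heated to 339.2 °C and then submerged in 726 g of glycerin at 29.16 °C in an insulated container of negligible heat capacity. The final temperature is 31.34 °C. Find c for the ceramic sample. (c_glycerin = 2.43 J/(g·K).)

c ≈ 0.147 J/(g·K)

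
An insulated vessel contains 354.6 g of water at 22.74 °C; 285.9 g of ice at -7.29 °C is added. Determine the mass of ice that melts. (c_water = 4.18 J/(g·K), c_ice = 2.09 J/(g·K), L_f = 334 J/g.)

m_melted ≈ 87.9 g

Cooling the water to 0 °C releases 354.6×4.18×22.74 = 33706 J.
Warming the ice to 0 °C takes 285.9×2.09×7.29 = 4356 J, leaving 29350 J for melting.
Fully melting the ice requires m_ice L_f = 285.9×334 = 95491 J.
29350 J < 95491 J, so only part of the ice melts and the system sits at 0 °C.
m_melted×334 = 29350  ⇒  m_melted ≈ 87.87 g.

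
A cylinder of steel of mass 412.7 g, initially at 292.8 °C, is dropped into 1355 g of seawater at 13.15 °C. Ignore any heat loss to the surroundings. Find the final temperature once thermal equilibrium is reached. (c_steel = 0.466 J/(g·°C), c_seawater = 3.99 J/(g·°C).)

T_f ≈ 22.8 °C

Energy conservation, ΣQ = 0:
412.7·0.466·(T − 292.8) + 1355·3.99·(T − 13.15) = 0
192.32(T − 292.8) + 5406.5(T − 13.15) = 0
5598.8 T = 127406
T = 127406/5598.8 ≈ 22.76 °C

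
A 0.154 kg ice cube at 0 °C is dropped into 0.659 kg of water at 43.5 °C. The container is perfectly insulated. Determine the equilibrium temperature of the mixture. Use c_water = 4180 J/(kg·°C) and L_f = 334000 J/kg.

Heat gained plus heat lost sum to zero:
latent heat to melt: 0.154×334000 = 51436; warm the meltwater: 643.72 T; water cools: 0.659×4180×(T − 43.5) = 2754.6(T − 43.5)
3398.3 T = 119826 − 51436 = 68390
T ≈ 20.12 °C. Since T > 0 °C, the all-ice-melts assumption holds.

T_f ≈ 20.1 °C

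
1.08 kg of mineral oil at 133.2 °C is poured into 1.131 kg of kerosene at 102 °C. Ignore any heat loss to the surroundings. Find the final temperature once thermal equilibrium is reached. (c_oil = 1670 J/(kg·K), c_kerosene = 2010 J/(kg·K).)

T_f ≈ 115.8 °C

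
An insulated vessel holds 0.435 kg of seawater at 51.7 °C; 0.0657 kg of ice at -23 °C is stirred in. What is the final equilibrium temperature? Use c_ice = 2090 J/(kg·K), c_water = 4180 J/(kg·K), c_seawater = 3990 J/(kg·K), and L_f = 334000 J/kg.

T_f ≈ 32.2 °C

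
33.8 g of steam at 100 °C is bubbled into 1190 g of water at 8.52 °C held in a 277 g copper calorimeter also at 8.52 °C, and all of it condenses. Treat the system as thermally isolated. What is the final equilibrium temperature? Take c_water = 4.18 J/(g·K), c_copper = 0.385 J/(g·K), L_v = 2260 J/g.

T_f ≈ 25.6 °C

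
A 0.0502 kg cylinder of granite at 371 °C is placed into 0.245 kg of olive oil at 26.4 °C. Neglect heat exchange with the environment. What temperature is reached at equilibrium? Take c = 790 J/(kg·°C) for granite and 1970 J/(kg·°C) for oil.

T_f ≈ 52.6 °C

Energy conservation, ΣQ = 0:
0.0502*790*(T − 371) + 0.245*1970*(T − 26.4) = 0
39.66(T − 371) + 482.65(T − 26.4) = 0
522.31 T = 27455
T ≈ 52.56 °C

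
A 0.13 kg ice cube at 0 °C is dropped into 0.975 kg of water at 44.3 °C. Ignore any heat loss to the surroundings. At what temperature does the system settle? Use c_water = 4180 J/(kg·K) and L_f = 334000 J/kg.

T_f ≈ 29.7 °C

Energy balance with sensible and latent terms:
melt ice: 0.13×334000 = 43420
  warm the meltwater: 543.4 T
  water: 4075.5(T − 44.3)
4618.9 T = 180545 − 43420 = 137125
T ≈ 29.69 °C — above 0 °C, consistent with complete melting.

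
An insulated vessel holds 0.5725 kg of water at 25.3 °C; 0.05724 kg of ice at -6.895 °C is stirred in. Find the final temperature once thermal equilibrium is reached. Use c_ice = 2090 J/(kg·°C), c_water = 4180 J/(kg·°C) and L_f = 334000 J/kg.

T_f ≈ 15.4 °C

Setting the total heat transfer to zero:
warm ice to 0 °C: 0.05724×2090×(0 − (-6.895)) = 824.86
  latent heat to melt: 0.05724×334000 = 19118
  meltwater 0→T: 0.05724×4180×T = 239.26 T
  water cools: 0.5725×4180×(T − 25.3) = 2393.1(T − 25.3)
2632.3 T = 60544 − 19943 = 40601
T ≈ 15.42 °C. Since T > 0 °C, the all-ice-melts assumption holds.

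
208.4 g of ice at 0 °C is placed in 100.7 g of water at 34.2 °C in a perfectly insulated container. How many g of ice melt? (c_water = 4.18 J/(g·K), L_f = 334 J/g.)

Water can give up m c ΔT = 100.7·4.18·34.2 = 14396 J before reaching 0 °C.
Melting all 208.4 g of ice would need 208.4·334 = 69606 J.
Since 14396 < 69606 J, not all the ice melts; equilibrium is at 0 °C.
m_melt = 14396 / L_f = 43.1 g.

m_melted ≈ 43.1 g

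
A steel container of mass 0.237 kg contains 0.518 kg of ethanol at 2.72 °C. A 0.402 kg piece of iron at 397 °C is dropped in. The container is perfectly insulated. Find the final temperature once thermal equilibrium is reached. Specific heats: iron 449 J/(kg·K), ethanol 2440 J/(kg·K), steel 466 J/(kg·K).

With ΣQ=0 the equilibrium temperature is the m·c-weighted mean:
T_f = (180.5·397 + 1263.9·2.72 + 110.44·2.72) / (180.5 + 1263.9 + 110.44)
    = 75396 / 1554.9 ≈ 48.49 °C

T_f ≈ 48.5 °C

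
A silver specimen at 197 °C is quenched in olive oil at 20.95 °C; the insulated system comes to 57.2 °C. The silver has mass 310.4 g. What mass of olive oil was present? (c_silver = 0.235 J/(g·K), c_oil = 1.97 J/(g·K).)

m ≈ 143 g

Setting the total heat transfer to zero:
310.4·0.235·(57.2 − 197) + m·1.97·(57.2 − 20.95) = 0
71.41 m = 10198
m = 10198/71.41 ≈ 142.8 g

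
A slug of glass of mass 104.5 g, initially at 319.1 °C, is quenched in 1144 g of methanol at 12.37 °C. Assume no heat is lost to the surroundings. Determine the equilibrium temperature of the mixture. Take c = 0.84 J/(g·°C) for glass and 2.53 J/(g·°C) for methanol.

|Q_glass| = |Q_methanol|:
104.5·0.84·(319.1 − T) = 1144·2.53·(T − 12.37)
87.78(319.1 − T) = 2894.3(T − 12.37)
2982.1 T = 63813  ⇒  T ≈ 21.40 °C

T_f ≈ 21.4 °C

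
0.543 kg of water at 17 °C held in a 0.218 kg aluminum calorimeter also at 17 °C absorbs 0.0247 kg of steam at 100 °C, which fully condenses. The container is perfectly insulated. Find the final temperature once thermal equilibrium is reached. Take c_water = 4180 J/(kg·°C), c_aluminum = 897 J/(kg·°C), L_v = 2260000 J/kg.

T_f ≈ 42.1 °C

Energy balance with sensible and latent terms:
latent heat released on condensation: 0.0247·2260000 = 55822; condensed water 100 °C→T: 103.25(T − 100); original water: 2269.7(T − 17); aluminum cup: 0.218·897·(T − 17) = 195.55(T − 17)
2568.5 T = 55822 + 10325 + 41910 = 108056
T ≈ 42.07 °C — below 100 °C, confirming all the steam condensed.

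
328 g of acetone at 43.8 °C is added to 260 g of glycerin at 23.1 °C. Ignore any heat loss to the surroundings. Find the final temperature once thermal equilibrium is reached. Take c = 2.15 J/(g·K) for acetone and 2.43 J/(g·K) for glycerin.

T_f ≈ 34.0 °C

Taking heat into each body as positive, Σ m c ΔT = 0:
328*2.15*(T − 43.8) + 260*2.43*(T − 23.1) = 0
(705.2 + 631.8) T = 705.2*43.8 + 631.8*23.1
T = 45482 / 1337 = 34 °C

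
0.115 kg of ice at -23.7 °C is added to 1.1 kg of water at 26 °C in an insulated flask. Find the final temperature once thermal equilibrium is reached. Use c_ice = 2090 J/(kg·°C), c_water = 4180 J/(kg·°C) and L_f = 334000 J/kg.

Sum of m c ΔT and latent-heat terms is zero:
warm ice to 0 °C: 0.115×2090×(0 − (-23.7)) = 5696.3
  melt ice: 0.115×334000 = 38410
  meltwater 0→T: 0.115×4180×T = 480.7 T
  water: 4598(T − 26)
5078.7 T = 119548 − 44106 = 75442
T ≈ 14.85 °C. Since T > 0 °C, the all-ice-melts assumption holds.

T_f ≈ 14.9 °C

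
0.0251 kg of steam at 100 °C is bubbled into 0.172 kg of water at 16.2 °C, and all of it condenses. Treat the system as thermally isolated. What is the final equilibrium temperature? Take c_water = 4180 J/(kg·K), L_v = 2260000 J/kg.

Heat gained plus heat lost sum to zero:
steam→water at 100 °C releases m L_v = 0.0251·2260000 = 56726; condensed water 100 °C→T: 104.92(T − 100); original water: 718.96(T − 16.2)
823.88 T = 56726 + 10492 + 11647 = 78865
T ≈ 95.72 °C (< 100 °C, so full condensation is consistent).

T_f ≈ 95.7 °C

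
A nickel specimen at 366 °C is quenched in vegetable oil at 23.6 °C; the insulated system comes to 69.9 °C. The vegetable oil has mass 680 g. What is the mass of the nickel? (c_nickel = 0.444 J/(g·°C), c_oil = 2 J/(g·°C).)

Heat lost by the nickel = heat gained by the oil:
m·0.444·(366 − 69.9) = 680·2·(69.9 − 23.6)
131.47 m = 62968  ⇒  m ≈ 479 g

m ≈ 479 g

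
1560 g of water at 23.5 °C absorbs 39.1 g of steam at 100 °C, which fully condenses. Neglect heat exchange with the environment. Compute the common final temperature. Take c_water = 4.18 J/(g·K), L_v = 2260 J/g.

Let T be the final temperature. ΣQ_i = 0:
condense steam: −39.1×2260 = −88366; condensate cools 100→T: 39.1×4.18×(T − 100) = 163.44(T − 100); original water: 6520.8(T − 23.5)
6684.2 T = 88366 + 16344 + 153239 = 257949
T ≈ 38.59 °C — below 100 °C, confirming all the steam condensed.

T_f ≈ 38.6 °C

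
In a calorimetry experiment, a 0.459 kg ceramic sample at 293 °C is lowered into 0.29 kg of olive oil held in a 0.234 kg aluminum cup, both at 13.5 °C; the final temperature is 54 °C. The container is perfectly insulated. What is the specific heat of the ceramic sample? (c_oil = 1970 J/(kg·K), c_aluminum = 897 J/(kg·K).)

c ≈ 288 J/(kg·K)

Conservation of energy gives ΣQ = 0:
0.459×c×(54 − 293) + 0.29×1970×(54 − 13.5) + 0.234×897×(54 − 13.5) = 0
-109.7 c = -31639
c = -31639/-109.7 ≈ 288.4 J/(kg·K)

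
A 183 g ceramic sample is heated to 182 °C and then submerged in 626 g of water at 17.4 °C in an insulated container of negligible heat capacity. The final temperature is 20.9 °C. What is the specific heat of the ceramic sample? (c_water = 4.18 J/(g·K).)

m_s c (T_s − T_f) = m_water c_water (T_f − T_0):
183·c·(182 − 20.9) = 626·4.18·(20.9 − 17.4)
29481 c = 9158.4  ⇒  c ≈ 0.3107 J/(g·K)

c ≈ 0.311 J/(g·K)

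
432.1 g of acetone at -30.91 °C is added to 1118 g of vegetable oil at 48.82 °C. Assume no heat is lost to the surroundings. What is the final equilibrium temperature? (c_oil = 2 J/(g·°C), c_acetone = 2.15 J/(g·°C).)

T_f ≈ 25.4 °C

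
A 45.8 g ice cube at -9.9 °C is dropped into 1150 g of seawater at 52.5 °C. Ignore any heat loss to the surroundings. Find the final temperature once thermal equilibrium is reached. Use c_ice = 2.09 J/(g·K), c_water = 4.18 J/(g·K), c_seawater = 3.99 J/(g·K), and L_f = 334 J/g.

Sum of m c ΔT and latent-heat terms is zero:
ice -9.9→0 °C: 45.8·2.09·9.9 = 947.65
  melt ice: 45.8·334 = 15297
  meltwater 0→T: 45.8·4.18·T = 191.44 T
  seawater: 4588.5(T − 52.5)
4779.9 T = 240896 − 16245 = 224651
T ≈ 47.00 °C — above 0 °C, consistent with complete melting.

T_f ≈ 47.0 °C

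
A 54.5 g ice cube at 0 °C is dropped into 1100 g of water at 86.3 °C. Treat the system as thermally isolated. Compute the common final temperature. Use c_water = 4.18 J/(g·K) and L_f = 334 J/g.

T_f ≈ 78.5 °C

Sum of m c ΔT and latent-heat terms is zero:
fusion: m_ice L_f = 54.5·334 = 18203; meltwater 0→T: 54.5·4.18·T = 227.81 T; water: 4598(T − 86.3)
4825.8 T = 396807 − 18203 = 378604
T ≈ 78.45 °C (positive, so assuming full melt was valid).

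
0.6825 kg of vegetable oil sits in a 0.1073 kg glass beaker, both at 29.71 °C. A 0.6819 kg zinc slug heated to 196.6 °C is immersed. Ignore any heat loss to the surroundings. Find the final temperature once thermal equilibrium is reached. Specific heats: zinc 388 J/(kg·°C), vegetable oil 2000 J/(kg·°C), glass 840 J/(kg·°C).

T_f ≈ 55.4 °C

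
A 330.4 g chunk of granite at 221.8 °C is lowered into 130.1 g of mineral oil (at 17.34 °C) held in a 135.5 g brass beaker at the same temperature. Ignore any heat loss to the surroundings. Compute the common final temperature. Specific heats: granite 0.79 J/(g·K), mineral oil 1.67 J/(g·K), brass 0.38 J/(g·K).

T_f ≈ 118.1 °C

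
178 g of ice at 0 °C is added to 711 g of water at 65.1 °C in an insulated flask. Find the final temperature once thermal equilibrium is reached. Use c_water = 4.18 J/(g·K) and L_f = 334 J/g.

T_f ≈ 36.1 °C

Heat gained plus heat lost sum to zero:
fusion: m_ice L_f = 178×334 = 59452; meltwater 0→T: 178×4.18×T = 744.04 T; water cools: 711×4.18×(T − 65.1) = 2972(T − 65.1)
3716 T = 193476 − 59452 = 134024
T ≈ 36.07 °C — above 0 °C, consistent with complete melting.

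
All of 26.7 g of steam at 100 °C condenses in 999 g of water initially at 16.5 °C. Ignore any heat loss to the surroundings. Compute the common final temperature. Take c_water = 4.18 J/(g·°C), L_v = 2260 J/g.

Heat gained plus heat lost sum to zero:
latent heat released on condensation: 26.7×2260 = 60342
  condensate cools 100→T: 26.7×4.18×(T − 100) = 111.61(T − 100)
  water warms: 999×4.18×(T − 16.5) = 4175.8(T − 16.5)
4287.4 T = 60342 + 11161 + 68901 = 140404
T ≈ 32.75 °C — below 100 °C, confirming all the steam condensed.

T_f ≈ 32.7 °C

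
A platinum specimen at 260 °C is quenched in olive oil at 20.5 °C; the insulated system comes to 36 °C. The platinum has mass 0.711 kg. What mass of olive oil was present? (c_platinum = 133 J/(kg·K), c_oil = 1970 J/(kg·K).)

Let T be the final temperature. ΣQ_i = 0:
0.711·133·(36 − 260) + m·1970·(36 − 20.5) = 0
30535 m = 21182
m = 21182/30535 ≈ 0.6937 kg

m ≈ 0.694 kg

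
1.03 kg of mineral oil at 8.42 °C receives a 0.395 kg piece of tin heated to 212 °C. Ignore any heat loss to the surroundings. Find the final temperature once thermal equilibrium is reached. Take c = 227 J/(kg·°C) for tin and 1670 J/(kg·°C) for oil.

T_f ≈ 18.5 °C

|Q_tin| = |Q_oil|:
0.395×227×(212 − T) = 1.03×1670×(T − 8.42)
89.67(212 − T) = 1720.1(T − 8.42)
1809.8 T = 33492  ⇒  T ≈ 18.51 °C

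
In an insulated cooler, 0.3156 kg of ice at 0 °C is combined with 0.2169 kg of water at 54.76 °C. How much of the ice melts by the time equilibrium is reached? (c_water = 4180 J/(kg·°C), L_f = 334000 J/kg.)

m_melted ≈ 0.149 kg

Heat available from the water dropping to 0 °C: 0.2169×4180×54.76 = 49648 J.
Fully melting the ice requires m_ice L_f = 0.3156×334000 = 105410 J.
Since 49648 < 105410 J, not all the ice melts; equilibrium is at 0 °C.
m_melted×334000 = 49648  ⇒  m_melted ≈ 0.1486 kg.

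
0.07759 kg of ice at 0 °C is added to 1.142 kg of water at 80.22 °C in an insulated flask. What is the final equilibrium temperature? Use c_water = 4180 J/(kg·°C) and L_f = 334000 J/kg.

T_f ≈ 70.0 °C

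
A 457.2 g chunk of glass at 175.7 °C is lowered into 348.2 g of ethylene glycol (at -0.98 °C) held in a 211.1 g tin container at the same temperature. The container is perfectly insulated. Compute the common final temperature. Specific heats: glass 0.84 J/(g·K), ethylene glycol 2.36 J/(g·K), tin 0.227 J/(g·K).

T_f ≈ 53.1 °C

Conservation of energy gives ΣQ = 0:
457.2×0.84×(T − 175.7) + 348.2×2.36×(T − (-0.98)) + 211.1×0.227×(T − (-0.98)) = 0
1253.7 T = 66625
T = 66625 / 1253.7 = 53.1 °C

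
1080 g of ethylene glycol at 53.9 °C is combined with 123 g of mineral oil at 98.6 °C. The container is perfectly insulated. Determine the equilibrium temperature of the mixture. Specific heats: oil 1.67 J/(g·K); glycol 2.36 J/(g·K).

Net heat exchanged in the isolated system is zero:
123*1.67*(T − 98.6) + 1080*2.36*(T − 53.9) = 0
205.41(T − 98.6) + 2548.8(T − 53.9) = 0
2754.2 T = 157634
T ≈ 57.23 °C

T_f ≈ 57.2 °C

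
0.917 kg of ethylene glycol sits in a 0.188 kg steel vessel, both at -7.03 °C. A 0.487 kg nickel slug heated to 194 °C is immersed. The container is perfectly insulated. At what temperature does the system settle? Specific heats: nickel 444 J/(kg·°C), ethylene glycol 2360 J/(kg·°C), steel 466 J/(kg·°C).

Energy conservation, ΣQ = 0:
0.487×444×(T − 194) + 0.917×2360×(T − (-7.03)) + 0.188×466×(T − (-7.03)) = 0
216.23(T − 194) + 2164.1(T − (-7.03)) + 87.61(T − (-7.03)) = 0
(216.23 + 2164.1 + 87.61) T = 216.23×194 + 2164.1×(-7.03) + 87.61×(-7.03)
T = 26119 / 2468 = 10.6 °C

T_f ≈ 10.6 °C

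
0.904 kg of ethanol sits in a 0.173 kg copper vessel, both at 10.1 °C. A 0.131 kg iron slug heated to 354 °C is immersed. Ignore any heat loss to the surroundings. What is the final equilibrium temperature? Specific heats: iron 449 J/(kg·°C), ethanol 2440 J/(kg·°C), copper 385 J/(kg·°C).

T_f ≈ 18.8 °C

Conservation of energy gives ΣQ = 0:
0.131*449*(T − 354) + 0.904*2440*(T − 10.1) + 0.173*385*(T − 10.1) = 0
58.82(T − 354) + 2205.8(T − 10.1) + 66.6(T − 10.1) = 0
2331.2 T = 43773
T = 43773 / 2331.2 = 18.8 °C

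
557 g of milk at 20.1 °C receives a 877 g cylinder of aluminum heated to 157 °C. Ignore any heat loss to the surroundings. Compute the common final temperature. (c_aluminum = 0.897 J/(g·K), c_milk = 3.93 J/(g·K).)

T_f ≈ 56.3 °C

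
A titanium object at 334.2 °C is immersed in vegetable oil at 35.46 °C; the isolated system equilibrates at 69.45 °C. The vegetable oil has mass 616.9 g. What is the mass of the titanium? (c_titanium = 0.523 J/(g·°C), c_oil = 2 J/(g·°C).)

m ≈ 303 g

Heat lost by the titanium = heat gained by the oil:
m·0.523·(334.2 − 69.45) = 616.9·2·(69.45 − 35.46)
138.46 m = 41937  ⇒  m ≈ 302.9 g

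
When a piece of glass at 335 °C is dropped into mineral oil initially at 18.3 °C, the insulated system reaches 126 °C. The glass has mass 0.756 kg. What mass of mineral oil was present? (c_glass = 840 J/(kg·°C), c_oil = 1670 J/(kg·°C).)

Heat lost by the glass = heat gained by the oil:
0.756·840·(335 − 126) = m·1670·(126 − 18.3)
179859 m = 132723  ⇒  m ≈ 0.7379 kg

m ≈ 0.738 kg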